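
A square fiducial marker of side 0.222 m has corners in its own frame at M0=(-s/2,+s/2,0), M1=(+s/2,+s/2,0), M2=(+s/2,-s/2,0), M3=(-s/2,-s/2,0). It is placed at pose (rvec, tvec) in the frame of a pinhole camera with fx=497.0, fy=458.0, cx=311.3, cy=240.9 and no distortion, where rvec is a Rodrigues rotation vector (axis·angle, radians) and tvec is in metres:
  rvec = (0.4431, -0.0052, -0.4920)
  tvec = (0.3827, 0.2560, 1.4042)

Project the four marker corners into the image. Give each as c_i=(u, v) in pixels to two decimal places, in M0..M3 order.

c0=(425.33, 364.52) c1=(494.83, 334.07) c2=(469.98, 280.89) c3=(396.24, 314.23)

Intrinsics K: fx=497.0, fy=458.0, cx=311.3, cy=240.9
Marker side s = 0.222 m; corners in marker frame (Z=0):
  M0 = (-0.1110, +0.1110, 0)
  M1 = (+0.1110, +0.1110, 0)
  M2 = (+0.1110, -0.1110, 0)
  M3 = (-0.1110, -0.1110, 0)
rvec = (0.4431, -0.0052, -0.4920), |rvec| = θ = 0.66214 rad = 37.938°
Rodrigues: sinθ=0.61481, 1−cosθ=0.21132; R = I + sinθ·[k]× + (1−cosθ)·[k]×²:
    [+0.88331 +0.45572 -0.10991]
    [-0.45794 +0.78869 -0.41019]
    [-0.10025 +0.41266 +0.90535]
t = (0.3827, 0.2560, 1.4042) m
M0: Pc = R·M0+t = (+0.33524, +0.39438, +1.46113); u = 497.0·(+0.33524)/1.46113 + 311.3 = 425.3299, v = 458.0·(+0.39438)/1.46113 + 240.9 = 364.5193
M1: Pc = R·M1+t = (+0.53133, +0.29271, +1.43888); u = 497.0·(+0.53133)/1.43888 + 311.3 = 494.8266, v = 458.0·(+0.29271)/1.43888 + 240.9 = 334.0718
M2: Pc = R·M2+t = (+0.43016, +0.11762, +1.34727); u = 497.0·(+0.43016)/1.34727 + 311.3 = 469.9849, v = 458.0·(+0.11762)/1.34727 + 240.9 = 280.8860
M3: Pc = R·M3+t = (+0.23407, +0.21929, +1.36952); u = 497.0·(+0.23407)/1.36952 + 311.3 = 396.2432, v = 458.0·(+0.21929)/1.36952 + 240.9 = 314.2345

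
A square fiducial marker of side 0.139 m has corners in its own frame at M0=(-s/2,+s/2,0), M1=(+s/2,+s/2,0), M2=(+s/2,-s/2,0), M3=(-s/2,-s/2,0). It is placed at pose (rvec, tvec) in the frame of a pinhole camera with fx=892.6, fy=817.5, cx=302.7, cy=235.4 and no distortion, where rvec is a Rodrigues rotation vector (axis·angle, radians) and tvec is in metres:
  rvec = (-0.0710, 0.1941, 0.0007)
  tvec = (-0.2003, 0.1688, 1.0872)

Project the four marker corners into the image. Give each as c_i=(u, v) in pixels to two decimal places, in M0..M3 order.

c0=(83.55, 413.38) c1=(191.95, 417.19) c2=(193.82, 310.46) c3=(86.33, 309.28)

Intrinsics K: fx=892.6, fy=817.5, cx=302.7, cy=235.4
Marker side s = 0.139 m; corners in marker frame (Z=0):
  M0 = (-0.0695, +0.0695, 0)
  M1 = (+0.0695, +0.0695, 0)
  M2 = (+0.0695, -0.0695, 0)
  M3 = (-0.0695, -0.0695, 0)
rvec = (-0.0710, 0.1941, 0.0007), |rvec| = θ = 0.20668 rad = 11.842°
Rodrigues: sinθ=0.20521, 1−cosθ=0.02128; R = I + sinθ·[k]× + (1−cosθ)·[k]×²:
    [+0.98123 -0.00756 +0.19270]
    [-0.00617 +0.99749 +0.07056]
    [-0.19275 -0.07043 +0.97872]
t = (-0.2003, 0.1688, 1.0872) m
M0: Pc = R·M0+t = (-0.26902, +0.23855, +1.09570); u = 892.6·(-0.26902)/1.09570 + 302.7 = 83.5453, v = 817.5·(+0.23855)/1.09570 + 235.4 = 413.3848
M1: Pc = R·M1+t = (-0.13263, +0.23770, +1.06891); u = 892.6·(-0.13263)/1.06891 + 302.7 = 191.9464, v = 817.5·(+0.23770)/1.06891 + 235.4 = 417.1899
M2: Pc = R·M2+t = (-0.13158, +0.09905, +1.07870); u = 892.6·(-0.13158)/1.07870 + 302.7 = 193.8212, v = 817.5·(+0.09905)/1.07870 + 235.4 = 310.4625
M3: Pc = R·M3+t = (-0.26797, +0.09990, +1.10549); u = 892.6·(-0.26797)/1.10549 + 302.7 = 86.3345, v = 817.5·(+0.09990)/1.10549 + 235.4 = 309.2777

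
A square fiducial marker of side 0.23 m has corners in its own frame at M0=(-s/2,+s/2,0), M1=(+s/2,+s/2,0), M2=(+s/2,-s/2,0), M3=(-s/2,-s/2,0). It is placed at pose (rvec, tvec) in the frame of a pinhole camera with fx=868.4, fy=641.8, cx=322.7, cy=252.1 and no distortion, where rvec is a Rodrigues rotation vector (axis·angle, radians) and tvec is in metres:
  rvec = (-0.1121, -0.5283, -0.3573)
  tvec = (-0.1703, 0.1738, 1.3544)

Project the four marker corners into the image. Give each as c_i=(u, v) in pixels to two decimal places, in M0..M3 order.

c0=(174.29, 408.83) c1=(300.36, 363.95) c2=(249.38, 266.43) c3=(118.99, 302.36)

Intrinsics K: fx=868.4, fy=641.8, cx=322.7, cy=252.1
Marker side s = 0.23 m; corners in marker frame (Z=0):
  M0 = (-0.1150, +0.1150, 0)
  M1 = (+0.1150, +0.1150, 0)
  M2 = (+0.1150, -0.1150, 0)
  M3 = (-0.1150, -0.1150, 0)
rvec = (-0.1121, -0.5283, -0.3573), |rvec| = θ = 0.64756 rad = 37.102°
Rodrigues: sinθ=0.60324, 1−cosθ=0.20244; R = I + sinθ·[k]× + (1−cosθ)·[k]×²:
    [+0.80363 +0.36144 -0.47281]
    [-0.30426 +0.93230 +0.19556]
    [+0.51148 -0.01330 +0.85919]
t = (-0.1703, 0.1738, 1.3544) m
M0: Pc = R·M0+t = (-0.22115, +0.31600, +1.29405); u = 868.4·(-0.22115)/1.29405 + 322.7 = 174.2915, v = 641.8·(+0.31600)/1.29405 + 252.1 = 408.8261
M1: Pc = R·M1+t = (-0.03632, +0.24603, +1.41169); u = 868.4·(-0.03632)/1.41169 + 322.7 = 300.3593, v = 641.8·(+0.24603)/1.41169 + 252.1 = 363.9509
M2: Pc = R·M2+t = (-0.11945, +0.03160, +1.41475); u = 868.4·(-0.11945)/1.41475 + 322.7 = 249.3804, v = 641.8·(+0.03160)/1.41475 + 252.1 = 266.4334
M3: Pc = R·M3+t = (-0.30428, +0.10157, +1.29711); u = 868.4·(-0.30428)/1.29711 + 322.7 = 118.9863, v = 641.8·(+0.10157)/1.29711 + 252.1 = 302.3585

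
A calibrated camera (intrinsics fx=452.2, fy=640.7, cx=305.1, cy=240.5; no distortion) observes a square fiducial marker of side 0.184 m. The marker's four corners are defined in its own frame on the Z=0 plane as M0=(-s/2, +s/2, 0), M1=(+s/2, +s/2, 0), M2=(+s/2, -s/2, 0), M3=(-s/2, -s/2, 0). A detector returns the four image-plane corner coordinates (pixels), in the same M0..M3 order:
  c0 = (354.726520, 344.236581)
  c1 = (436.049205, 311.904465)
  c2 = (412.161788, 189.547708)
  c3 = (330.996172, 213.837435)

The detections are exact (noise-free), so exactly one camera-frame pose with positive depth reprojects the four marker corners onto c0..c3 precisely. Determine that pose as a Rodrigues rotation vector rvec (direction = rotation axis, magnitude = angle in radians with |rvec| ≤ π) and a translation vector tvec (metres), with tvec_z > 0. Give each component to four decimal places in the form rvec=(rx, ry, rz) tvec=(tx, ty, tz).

rvec=(-0.1305, -0.2839, -0.2299) tvec=(0.1590, 0.0330, 0.9049)

Intrinsics K: fx=452.2, fy=640.7, cx=305.1, cy=240.5
Marker side s = 0.184 m; corners in marker frame (Z=0):
  M0 = (-0.0920, +0.0920, 0)
  M1 = (+0.0920, +0.0920, 0)
  M2 = (+0.0920, -0.0920, 0)
  M3 = (-0.0920, -0.0920, 0)
Detected image corners:
  c0 = (354.726520, 344.236581) px
  c1 = (436.049205, 311.904465) px
  c2 = (412.161788, 189.547708) px
  c3 = (330.996172, 213.837435) px
Planar DLT: solve 8×8 A·h = b for H (H[2,2]=1):
  H  [+565.15271 +89.15439 +384.57312]
  H  [-68.27039 +658.38390 +263.85153]
  H  [+0.32234 -0.10497 +1.00000]
B = K⁻¹H; ‖b₁‖=1.105138, ‖b₂‖=1.105138; λ = 2/(‖b₁‖+‖b₂‖) = 0.904865, sign → tz>0 ⇒ λ=+0.904865
r₁ = λ·B[:,0] = (+0.93409,-0.20591,+0.29168); r₂ = λ·B[:,1] = (+0.24249,+0.96549,-0.09498)
r₃ = r₁×r₂ = (-0.26205,+0.15945,+0.95179); SVD([r₁ r₂ r₃]) → R = UVᵀ:
  R  [+0.93409 +0.24249 -0.26205]
  R  [-0.20591 +0.96549 +0.15945]
  R  [+0.29168 -0.09498 +0.95179]
t = (+0.15903, +0.03298, +0.90486) m
tr R = 2.851376; θ = arccos((tr R − 1)/2) = 0.387946 rad = 22.228°
axis k = ((R−Rᵀ)₃₂, (R−Rᵀ)₁₃, (R−Rᵀ)₂₁) / (2 sinθ) = (-0.336298, -0.731887, -0.592659)
rvec = θ·k = (-0.130465, -0.283933, -0.229920)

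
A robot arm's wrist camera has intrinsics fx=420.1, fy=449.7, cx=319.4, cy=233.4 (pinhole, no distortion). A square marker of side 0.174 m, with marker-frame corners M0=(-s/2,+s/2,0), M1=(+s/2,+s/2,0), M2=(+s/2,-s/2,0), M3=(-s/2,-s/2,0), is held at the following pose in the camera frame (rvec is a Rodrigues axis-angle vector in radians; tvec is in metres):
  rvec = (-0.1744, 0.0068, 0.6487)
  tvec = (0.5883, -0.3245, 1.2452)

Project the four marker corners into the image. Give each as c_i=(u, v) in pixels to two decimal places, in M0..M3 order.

Intrinsics K: fx=420.1, fy=449.7, cx=319.4, cy=233.4
Marker side s = 0.174 m; corners in marker frame (Z=0):
  M0 = (-0.0870, +0.0870, 0)
  M1 = (+0.0870, +0.0870, 0)
  M2 = (+0.0870, -0.0870, 0)
  M3 = (-0.0870, -0.0870, 0)
rvec = (-0.1744, 0.0068, 0.6487), |rvec| = θ = 0.67177 rad = 38.490°
Rodrigues: sinθ=0.62237, 1−cosθ=0.21728; R = I + sinθ·[k]× + (1−cosθ)·[k]×²:
    [+0.79737 -0.60157 -0.04817]
    [+0.60043 +0.78274 +0.16370]
    [-0.06077 -0.15945 +0.98533]
t = (0.5883, -0.3245, 1.2452) m
M0: Pc = R·M0+t = (+0.46659, -0.30864, +1.23661); u = 420.1·(+0.46659)/1.23661 + 319.4 = 477.9098, v = 449.7·(-0.30864)/1.23661 + 233.4 = 121.1624
M1: Pc = R·M1+t = (+0.60533, -0.20416, +1.22604); u = 420.1·(+0.60533)/1.22604 + 319.4 = 526.8164, v = 449.7·(-0.20416)/1.22604 + 233.4 = 158.5146
M2: Pc = R·M2+t = (+0.71001, -0.34036, +1.25379); u = 420.1·(+0.71001)/1.25379 + 319.4 = 557.2989, v = 449.7·(-0.34036)/1.25379 + 233.4 = 111.3212
M3: Pc = R·M3+t = (+0.57127, -0.44484, +1.26436); u = 420.1·(+0.57127)/1.26436 + 319.4 = 509.2105, v = 449.7·(-0.44484)/1.26436 + 233.4 = 75.1833

c0=(477.91, 121.16) c1=(526.82, 158.51) c2=(557.30, 111.32) c3=(509.21, 75.18)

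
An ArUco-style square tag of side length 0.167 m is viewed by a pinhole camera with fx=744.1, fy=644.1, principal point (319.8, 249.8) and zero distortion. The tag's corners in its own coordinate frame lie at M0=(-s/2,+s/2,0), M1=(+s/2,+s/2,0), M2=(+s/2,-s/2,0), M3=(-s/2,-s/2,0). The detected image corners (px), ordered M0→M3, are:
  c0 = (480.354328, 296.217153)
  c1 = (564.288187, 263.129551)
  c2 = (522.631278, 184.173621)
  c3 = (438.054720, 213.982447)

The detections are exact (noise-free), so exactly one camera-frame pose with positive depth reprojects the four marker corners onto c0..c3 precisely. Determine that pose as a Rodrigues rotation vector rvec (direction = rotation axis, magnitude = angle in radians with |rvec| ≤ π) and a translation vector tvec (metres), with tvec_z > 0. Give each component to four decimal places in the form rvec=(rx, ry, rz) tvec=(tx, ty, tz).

Intrinsics K: fx=744.1, fy=644.1, cx=319.8, cy=249.8
Marker side s = 0.167 m; corners in marker frame (Z=0):
  M0 = (-0.0835, +0.0835, 0)
  M1 = (+0.0835, +0.0835, 0)
  M2 = (+0.0835, -0.0835, 0)
  M3 = (-0.0835, -0.0835, 0)
Detected image corners:
  c0 = (480.354328, 296.217153) px
  c1 = (564.288187, 263.129551) px
  c2 = (522.631278, 184.173621) px
  c3 = (438.054720, 213.982447) px
Planar DLT: solve 8×8 A·h = b for H (H[2,2]=1):
  H  [+614.26211 +219.56047 +501.99099]
  H  [-135.86705 +467.25720 +238.87507]
  H  [+0.21888 -0.06337 +1.00000]
B = K⁻¹H; ‖b₁‖=0.818796, ‖b₂‖=0.818796; λ = 2/(‖b₁‖+‖b₂‖) = 1.221305, sign → tz>0 ⇒ λ=+1.221305
r₁ = λ·B[:,0] = (+0.89331,-0.36130,+0.26731); r₂ = λ·B[:,1] = (+0.39363,+0.91600,-0.07740)
r₃ = r₁×r₂ = (-0.21690,+0.17436,+0.96050); SVD([r₁ r₂ r₃]) → R = UVᵀ:
  R  [+0.89331 +0.39363 -0.21690]
  R  [-0.36130 +0.91600 +0.17436]
  R  [+0.26731 -0.07740 +0.96050]
t = (+0.29903, -0.02072, +1.22131) m
tr R = 2.769813; θ = arccos((tr R − 1)/2) = 0.484504 rad = 27.760°
axis k = ((R−Rᵀ)₃₂, (R−Rᵀ)₁₃, (R−Rᵀ)₂₁) / (2 sinθ) = (-0.270266, -0.519799, -0.810411)
rvec = θ·k = (-0.130945, -0.251844, -0.392647)

rvec=(-0.1309, -0.2518, -0.3926) tvec=(0.2990, -0.0207, 1.2213)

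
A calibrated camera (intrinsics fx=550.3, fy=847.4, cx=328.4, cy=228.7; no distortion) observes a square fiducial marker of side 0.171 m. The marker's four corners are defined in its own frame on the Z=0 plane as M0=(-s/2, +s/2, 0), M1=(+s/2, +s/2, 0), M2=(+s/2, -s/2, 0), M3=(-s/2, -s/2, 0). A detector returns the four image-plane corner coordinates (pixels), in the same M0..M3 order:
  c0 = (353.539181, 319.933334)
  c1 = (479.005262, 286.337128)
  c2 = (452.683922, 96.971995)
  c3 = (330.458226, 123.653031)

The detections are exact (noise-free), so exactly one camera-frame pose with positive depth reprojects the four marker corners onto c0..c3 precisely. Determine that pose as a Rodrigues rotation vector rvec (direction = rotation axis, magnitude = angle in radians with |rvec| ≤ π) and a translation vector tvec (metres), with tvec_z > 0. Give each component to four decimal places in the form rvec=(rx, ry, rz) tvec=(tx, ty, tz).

Intrinsics K: fx=550.3, fy=847.4, cx=328.4, cy=228.7
Marker side s = 0.171 m; corners in marker frame (Z=0):
  M0 = (-0.0855, +0.0855, 0)
  M1 = (+0.0855, +0.0855, 0)
  M2 = (+0.0855, -0.0855, 0)
  M3 = (-0.0855, -0.0855, 0)
Detected image corners:
  c0 = (353.539181, 319.933334) px
  c1 = (479.005262, 286.337128) px
  c2 = (452.683922, 96.971995) px
  c3 = (330.458226, 123.653031) px
Planar DLT: solve 8×8 A·h = b for H (H[2,2]=1):
  H  [+796.87497 +68.27657 +404.67613]
  H  [-138.67280 +1088.24647 +204.93417]
  H  [+0.18019 -0.18895 +1.00000]
B = K⁻¹H; ‖b₁‖=1.369154, ‖b₂‖=1.369154; λ = 2/(‖b₁‖+‖b₂‖) = 0.730378, sign → tz>0 ⇒ λ=+0.730378
r₁ = λ·B[:,0] = (+0.97910,-0.15504,+0.13161); r₂ = λ·B[:,1] = (+0.17298,+0.97521,-0.13800)
r₃ = r₁×r₂ = (-0.10695,+0.15789,+0.98165); SVD([r₁ r₂ r₃]) → R = UVᵀ:
  R  [+0.97910 +0.17298 -0.10695]
  R  [-0.15504 +0.97521 +0.15789]
  R  [+0.13161 -0.13800 +0.98165]
t = (+0.10124, -0.02048, +0.73038) m
tr R = 2.935961; θ = arccos((tr R − 1)/2) = 0.253739 rad = 14.538°
axis k = ((R−Rᵀ)₃₂, (R−Rᵀ)₁₃, (R−Rᵀ)₂₁) / (2 sinθ) = (-0.589362, -0.475164, -0.653354)
rvec = θ·k = (-0.149544, -0.120568, -0.165782)

rvec=(-0.1495, -0.1206, -0.1658) tvec=(0.1012, -0.0205, 0.7304)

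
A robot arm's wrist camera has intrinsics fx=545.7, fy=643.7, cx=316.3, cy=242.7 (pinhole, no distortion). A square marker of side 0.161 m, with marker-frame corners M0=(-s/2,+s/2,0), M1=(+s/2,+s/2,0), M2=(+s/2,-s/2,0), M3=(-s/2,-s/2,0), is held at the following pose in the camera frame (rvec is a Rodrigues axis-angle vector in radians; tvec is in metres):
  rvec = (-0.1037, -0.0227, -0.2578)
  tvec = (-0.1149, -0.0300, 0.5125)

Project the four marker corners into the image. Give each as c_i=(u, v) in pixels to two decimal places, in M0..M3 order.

c0=(129.03, 329.71) c1=(298.55, 276.98) c2=(256.18, 85.52) c3=(91.43, 134.49)

Intrinsics K: fx=545.7, fy=643.7, cx=316.3, cy=242.7
Marker side s = 0.161 m; corners in marker frame (Z=0):
  M0 = (-0.0805, +0.0805, 0)
  M1 = (+0.0805, +0.0805, 0)
  M2 = (+0.0805, -0.0805, 0)
  M3 = (-0.0805, -0.0805, 0)
rvec = (-0.1037, -0.0227, -0.2578), |rvec| = θ = 0.27880 rad = 15.974°
Rodrigues: sinθ=0.27520, 1−cosθ=0.03861; R = I + sinθ·[k]× + (1−cosθ)·[k]×²:
    [+0.96673 +0.25564 -0.00913]
    [-0.25330 +0.96164 +0.10527]
    [+0.03569 -0.09945 +0.99440]
t = (-0.1149, -0.0300, 0.5125) m
M0: Pc = R·M0+t = (-0.17214, +0.06780, +0.50162); u = 545.7·(-0.17214)/0.50162 + 316.3 = 129.0309, v = 643.7·(+0.06780)/0.50162 + 242.7 = 329.7077
M1: Pc = R·M1+t = (-0.01650, +0.02702, +0.50737); u = 545.7·(-0.01650)/0.50737 + 316.3 = 298.5543, v = 643.7·(+0.02702)/0.50737 + 242.7 = 276.9821
M2: Pc = R·M2+t = (-0.05766, -0.12780, +0.52338); u = 545.7·(-0.05766)/0.52338 + 316.3 = 256.1834, v = 643.7·(-0.12780)/0.52338 + 242.7 = 85.5158
M3: Pc = R·M3+t = (-0.21330, -0.08702, +0.51763); u = 545.7·(-0.21330)/0.51763 + 316.3 = 91.4337, v = 643.7·(-0.08702)/0.51763 + 242.7 = 134.4852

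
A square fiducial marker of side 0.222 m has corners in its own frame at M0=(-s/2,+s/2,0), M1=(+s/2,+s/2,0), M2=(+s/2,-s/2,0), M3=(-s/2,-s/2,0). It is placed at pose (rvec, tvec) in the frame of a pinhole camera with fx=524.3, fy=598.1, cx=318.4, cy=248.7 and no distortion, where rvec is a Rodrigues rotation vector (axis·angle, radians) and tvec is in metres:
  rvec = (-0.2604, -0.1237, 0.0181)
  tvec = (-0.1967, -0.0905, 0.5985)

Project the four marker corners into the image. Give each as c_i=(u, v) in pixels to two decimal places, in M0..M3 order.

c0=(29.17, 262.66) c1=(240.39, 269.73) c2=(247.70, 67.53) c3=(56.50, 52.37)

Intrinsics K: fx=524.3, fy=598.1, cx=318.4, cy=248.7
Marker side s = 0.222 m; corners in marker frame (Z=0):
  M0 = (-0.1110, +0.1110, 0)
  M1 = (+0.1110, +0.1110, 0)
  M2 = (+0.1110, -0.1110, 0)
  M3 = (-0.1110, -0.1110, 0)
rvec = (-0.2604, -0.1237, 0.0181), |rvec| = θ = 0.28886 rad = 16.550°
Rodrigues: sinθ=0.28486, 1−cosθ=0.04143; R = I + sinθ·[k]× + (1−cosθ)·[k]×²:
    [+0.99224 -0.00186 -0.12433]
    [+0.03384 +0.96617 +0.25568]
    [+0.11965 -0.25791 +0.95873]
t = (-0.1967, -0.0905, 0.5985) m
M0: Pc = R·M0+t = (-0.30704, +0.01299, +0.55659); u = 524.3·(-0.30704)/0.55659 + 318.4 = 29.1692, v = 598.1·(+0.01299)/0.55659 + 248.7 = 262.6567
M1: Pc = R·M1+t = (-0.08677, +0.02050, +0.58315); u = 524.3·(-0.08677)/0.58315 + 318.4 = 240.3894, v = 598.1·(+0.02050)/0.58315 + 248.7 = 269.7268
M2: Pc = R·M2+t = (-0.08636, -0.19399, +0.64041); u = 524.3·(-0.08636)/0.64041 + 318.4 = 247.7011, v = 598.1·(-0.19399)/0.64041 + 248.7 = 67.5277
M3: Pc = R·M3+t = (-0.30663, -0.20150, +0.61385); u = 524.3·(-0.30663)/0.61385 + 318.4 = 56.4983, v = 598.1·(-0.20150)/0.61385 + 248.7 = 52.3677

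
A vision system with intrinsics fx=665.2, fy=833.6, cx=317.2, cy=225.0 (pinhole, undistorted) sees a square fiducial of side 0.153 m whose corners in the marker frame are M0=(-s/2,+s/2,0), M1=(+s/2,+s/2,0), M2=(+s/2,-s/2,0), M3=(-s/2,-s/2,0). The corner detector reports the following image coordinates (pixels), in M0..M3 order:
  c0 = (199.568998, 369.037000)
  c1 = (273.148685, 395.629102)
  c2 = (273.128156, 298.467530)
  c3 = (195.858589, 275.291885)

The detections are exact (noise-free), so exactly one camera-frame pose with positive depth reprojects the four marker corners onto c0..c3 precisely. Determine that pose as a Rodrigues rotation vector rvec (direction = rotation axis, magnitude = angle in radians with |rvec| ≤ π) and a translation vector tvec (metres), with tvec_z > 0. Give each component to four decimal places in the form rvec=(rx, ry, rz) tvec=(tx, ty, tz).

Intrinsics K: fx=665.2, fy=833.6, cx=317.2, cy=225.0
Marker side s = 0.153 m; corners in marker frame (Z=0):
  M0 = (-0.0765, +0.0765, 0)
  M1 = (+0.0765, +0.0765, 0)
  M2 = (+0.0765, -0.0765, 0)
  M3 = (-0.0765, -0.0765, 0)
Detected image corners:
  c0 = (199.568998, 369.037000) px
  c1 = (273.148685, 395.629102) px
  c2 = (273.128156, 298.467530) px
  c3 = (195.858589, 275.291885) px
Planar DLT: solve 8×8 A·h = b for H (H[2,2]=1):
  H  [+417.48617 +89.62368 +234.52817]
  H  [+56.06346 +733.23783 +335.49869]
  H  [-0.31935 +0.32765 +1.00000]
B = K⁻¹H; ‖b₁‖=0.856598, ‖b₂‖=0.856598; λ = 2/(‖b₁‖+‖b₂‖) = 1.167408, sign → tz>0 ⇒ λ=+1.167408
r₁ = λ·B[:,0] = (+0.91045,+0.17914,-0.37281); r₂ = λ·B[:,1] = (-0.02511,+0.92362,+0.38250)
r₃ = r₁×r₂ = (+0.41285,-0.33888,+0.84540); SVD([r₁ r₂ r₃]) → R = UVᵀ:
  R  [+0.91045 -0.02511 +0.41285]
  R  [+0.17914 +0.92362 -0.33888]
  R  [-0.37281 +0.38250 +0.84540]
t = (-0.14509, +0.15475, +1.16741) m
tr R = 2.679471; θ = arccos((tr R − 1)/2) = 0.574000 rad = 32.888°
axis k = ((R−Rᵀ)₃₂, (R−Rᵀ)₁₃, (R−Rᵀ)₂₁) / (2 sinθ) = (+0.664261, +0.723454, +0.188074)
rvec = θ·k = (+0.381286, +0.415262, +0.107954)

rvec=(0.3813, 0.4153, 0.1080) tvec=(-0.1451, 0.1547, 1.1674)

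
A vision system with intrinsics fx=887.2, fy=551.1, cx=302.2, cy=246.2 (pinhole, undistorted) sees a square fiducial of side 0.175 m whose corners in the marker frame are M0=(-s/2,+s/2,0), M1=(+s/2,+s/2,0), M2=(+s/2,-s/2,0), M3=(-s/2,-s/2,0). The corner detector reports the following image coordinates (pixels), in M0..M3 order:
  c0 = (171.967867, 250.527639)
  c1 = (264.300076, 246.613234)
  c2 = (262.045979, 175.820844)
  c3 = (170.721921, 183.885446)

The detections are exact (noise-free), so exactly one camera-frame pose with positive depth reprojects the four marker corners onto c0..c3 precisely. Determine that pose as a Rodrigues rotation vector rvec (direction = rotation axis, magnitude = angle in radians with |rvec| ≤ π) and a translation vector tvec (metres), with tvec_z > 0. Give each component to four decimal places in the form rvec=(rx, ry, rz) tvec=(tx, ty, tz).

Intrinsics K: fx=887.2, fy=551.1, cx=302.2, cy=246.2
Marker side s = 0.175 m; corners in marker frame (Z=0):
  M0 = (-0.0875, +0.0875, 0)
  M1 = (+0.0875, +0.0875, 0)
  M2 = (+0.0875, -0.0875, 0)
  M3 = (-0.0875, -0.0875, 0)
Detected image corners:
  c0 = (171.967867, 250.527639) px
  c1 = (264.300076, 246.613234) px
  c2 = (262.045979, 175.820844) px
  c3 = (170.721921, 183.885446) px
Planar DLT: solve 8×8 A·h = b for H (H[2,2]=1):
  H  [+448.67691 -2.26873 +215.84854]
  H  [-109.25853 +380.29729 +214.13495]
  H  [-0.35000 -0.05607 +1.00000]
B = K⁻¹H; ‖b₁‖=0.717501, ‖b₂‖=0.717501; λ = 2/(‖b₁‖+‖b₂‖) = 1.393726, sign → tz>0 ⇒ λ=+1.393726
r₁ = λ·B[:,0] = (+0.87100,-0.05839,-0.48781); r₂ = λ·B[:,1] = (+0.02305,+0.99668,-0.07814)
r₃ = r₁×r₂ = (+0.49075,+0.05681,+0.86945); SVD([r₁ r₂ r₃]) → R = UVᵀ:
  R  [+0.87100 +0.02305 +0.49075]
  R  [-0.05839 +0.99668 +0.05681]
  R  [-0.48781 -0.07814 +0.86945]
t = (-0.13565, -0.08109, +1.39373) m
tr R = 2.737119; θ = arccos((tr R − 1)/2) = 0.518508 rad = 29.708°
axis k = ((R−Rᵀ)₃₂, (R−Rᵀ)₁₃, (R−Rᵀ)₂₁) / (2 sinθ) = (-0.136156, +0.987274, -0.082167)
rvec = θ·k = (-0.070598, +0.511909, -0.042604)

rvec=(-0.0706, 0.5119, -0.0426) tvec=(-0.1357, -0.0811, 1.3937)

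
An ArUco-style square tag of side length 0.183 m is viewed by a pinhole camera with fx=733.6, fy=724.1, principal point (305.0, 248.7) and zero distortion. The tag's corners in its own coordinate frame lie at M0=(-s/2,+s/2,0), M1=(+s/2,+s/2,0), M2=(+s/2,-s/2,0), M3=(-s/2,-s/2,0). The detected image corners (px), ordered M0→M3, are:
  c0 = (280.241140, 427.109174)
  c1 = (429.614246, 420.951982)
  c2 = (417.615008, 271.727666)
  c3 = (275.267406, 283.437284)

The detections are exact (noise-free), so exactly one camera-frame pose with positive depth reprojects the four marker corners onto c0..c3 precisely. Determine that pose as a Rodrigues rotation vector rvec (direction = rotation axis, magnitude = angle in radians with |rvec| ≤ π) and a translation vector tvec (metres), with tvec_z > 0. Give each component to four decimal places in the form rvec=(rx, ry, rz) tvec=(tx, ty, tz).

rvec=(-0.2242, 0.2134, -0.0677) tvec=(0.0547, 0.1263, 0.9096)

Intrinsics K: fx=733.6, fy=724.1, cx=305.0, cy=248.7
Marker side s = 0.183 m; corners in marker frame (Z=0):
  M0 = (-0.0915, +0.0915, 0)
  M1 = (+0.0915, +0.0915, 0)
  M2 = (+0.0915, -0.0915, 0)
  M3 = (-0.0915, -0.0915, 0)
Detected image corners:
  c0 = (280.241140, 427.109174) px
  c1 = (429.614246, 420.951982) px
  c2 = (417.615008, 271.727666) px
  c3 = (275.267406, 283.437284) px
Planar DLT: solve 8×8 A·h = b for H (H[2,2]=1):
  H  [+718.60321 -41.77859 +349.10288]
  H  [-127.19932 +712.16139 +349.22070]
  H  [-0.22245 -0.25026 +1.00000]
B = K⁻¹H; ‖b₁‖=1.099367, ‖b₂‖=1.099367; λ = 2/(‖b₁‖+‖b₂‖) = 0.909615, sign → tz>0 ⇒ λ=+0.909615
r₁ = λ·B[:,0] = (+0.97514,-0.09029,-0.20234); r₂ = λ·B[:,1] = (+0.04284,+0.97280,-0.22764)
r₃ = r₁×r₂ = (+0.21739,+0.21331,+0.95249); SVD([r₁ r₂ r₃]) → R = UVᵀ:
  R  [+0.97514 +0.04284 +0.21739]
  R  [-0.09029 +0.97280 +0.21331]
  R  [-0.20234 -0.22764 +0.95249]
t = (+0.05468, +0.12627, +0.90961) m
tr R = 2.900437; θ = arccos((tr R − 1)/2) = 0.316859 rad = 18.155°
axis k = ((R−Rᵀ)₃₂, (R−Rᵀ)₁₃, (R−Rᵀ)₂₁) / (2 sinθ) = (-0.707599, +0.673544, -0.213638)
rvec = θ·k = (-0.224209, +0.213419, -0.067693)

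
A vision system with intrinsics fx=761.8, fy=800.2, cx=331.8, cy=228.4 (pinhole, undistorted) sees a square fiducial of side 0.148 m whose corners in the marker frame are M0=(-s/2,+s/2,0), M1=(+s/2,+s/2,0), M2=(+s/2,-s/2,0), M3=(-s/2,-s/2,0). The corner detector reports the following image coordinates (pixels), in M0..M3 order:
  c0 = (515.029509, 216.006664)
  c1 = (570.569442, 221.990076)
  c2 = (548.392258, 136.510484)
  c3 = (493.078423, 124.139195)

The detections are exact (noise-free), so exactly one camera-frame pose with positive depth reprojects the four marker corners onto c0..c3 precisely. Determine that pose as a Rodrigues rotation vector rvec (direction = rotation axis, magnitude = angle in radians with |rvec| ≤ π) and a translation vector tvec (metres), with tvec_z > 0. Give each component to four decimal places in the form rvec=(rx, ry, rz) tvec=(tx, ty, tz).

Intrinsics K: fx=761.8, fy=800.2, cx=331.8, cy=228.4
Marker side s = 0.148 m; corners in marker frame (Z=0):
  M0 = (-0.0740, +0.0740, 0)
  M1 = (+0.0740, +0.0740, 0)
  M2 = (+0.0740, -0.0740, 0)
  M3 = (-0.0740, -0.0740, 0)
Detected image corners:
  c0 = (515.029509, 216.006664) px
  c1 = (570.569442, 221.990076) px
  c2 = (548.392258, 136.510484) px
  c3 = (493.078423, 124.139195) px
Planar DLT: solve 8×8 A·h = b for H (H[2,2]=1):
  H  [+646.03177 +26.36095 +532.62617]
  H  [+151.56602 +558.01220 +174.07765]
  H  [+0.51063 -0.23083 +1.00000]
B = K⁻¹H; ‖b₁‖=0.808742, ‖b₂‖=0.808742; λ = 2/(‖b₁‖+‖b₂‖) = 1.236488, sign → tz>0 ⇒ λ=+1.236488
r₁ = λ·B[:,0] = (+0.77358,+0.05399,+0.63139); r₂ = λ·B[:,1] = (+0.16710,+0.94372,-0.28542)
r₃ = r₁×r₂ = (-0.61127,+0.32631,+0.72102); SVD([r₁ r₂ r₃]) → R = UVᵀ:
  R  [+0.77358 +0.16710 -0.61127]
  R  [+0.05399 +0.94372 +0.32631]
  R  [+0.63139 -0.28542 +0.72102]
t = (+0.32596, -0.08394, +1.23649) m
tr R = 2.438327; θ = arccos((tr R − 1)/2) = 0.768199 rad = 44.015°
axis k = ((R−Rᵀ)₃₂, (R−Rᵀ)₁₃, (R−Rᵀ)₂₁) / (2 sinθ) = (-0.440193, -0.894206, -0.081397)
rvec = θ·k = (-0.338156, -0.686928, -0.062529)

rvec=(-0.3382, -0.6869, -0.0625) tvec=(0.3260, -0.0839, 1.2365)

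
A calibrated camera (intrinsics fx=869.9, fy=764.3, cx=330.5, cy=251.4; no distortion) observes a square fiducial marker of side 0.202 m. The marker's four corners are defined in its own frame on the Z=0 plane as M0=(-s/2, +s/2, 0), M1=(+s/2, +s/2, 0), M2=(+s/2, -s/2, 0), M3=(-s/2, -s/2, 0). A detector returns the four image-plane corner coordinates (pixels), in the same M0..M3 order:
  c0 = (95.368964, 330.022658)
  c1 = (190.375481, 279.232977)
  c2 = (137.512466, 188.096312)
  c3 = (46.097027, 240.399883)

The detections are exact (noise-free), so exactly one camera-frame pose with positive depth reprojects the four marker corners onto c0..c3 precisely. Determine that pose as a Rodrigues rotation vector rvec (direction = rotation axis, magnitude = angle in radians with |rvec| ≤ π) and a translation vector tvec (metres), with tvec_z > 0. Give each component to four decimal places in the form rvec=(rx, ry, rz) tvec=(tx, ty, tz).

Intrinsics K: fx=869.9, fy=764.3, cx=330.5, cy=251.4
Marker side s = 0.202 m; corners in marker frame (Z=0):
  M0 = (-0.1010, +0.1010, 0)
  M1 = (+0.1010, +0.1010, 0)
  M2 = (+0.1010, -0.1010, 0)
  M3 = (-0.1010, -0.1010, 0)
Detected image corners:
  c0 = (95.368964, 330.022658) px
  c1 = (190.375481, 279.232977) px
  c2 = (137.512466, 188.096312) px
  c3 = (46.097027, 240.399883) px
Planar DLT: solve 8×8 A·h = b for H (H[2,2]=1):
  H  [+444.20265 +239.68848 +116.36547]
  H  [-293.11670 +418.64861 +259.31290]
  H  [-0.14606 -0.11070 +1.00000]
B = K⁻¹H; ‖b₁‖=0.674072, ‖b₂‖=0.674072; λ = 2/(‖b₁‖+‖b₂‖) = 1.483521, sign → tz>0 ⇒ λ=+1.483521
r₁ = λ·B[:,0] = (+0.83986,-0.49767,-0.21668); r₂ = λ·B[:,1] = (+0.47116,+0.86662,-0.16423)
r₃ = r₁×r₂ = (+0.26952,+0.03584,+0.96233); SVD([r₁ r₂ r₃]) → R = UVᵀ:
  R  [+0.83986 +0.47116 +0.26952]
  R  [-0.49767 +0.86662 +0.03584]
  R  [-0.21668 -0.16423 +0.96233]
t = (-0.36518, +0.01536, +1.48352) m
tr R = 2.668817; θ = arccos((tr R − 1)/2) = 0.583737 rad = 33.446°
axis k = ((R−Rᵀ)₃₂, (R−Rᵀ)₁₃, (R−Rᵀ)₂₁) / (2 sinθ) = (-0.181502, +0.441079, -0.878923)
rvec = θ·k = (-0.105949, +0.257474, -0.513060)

rvec=(-0.1059, 0.2575, -0.5131) tvec=(-0.3652, 0.0154, 1.4835)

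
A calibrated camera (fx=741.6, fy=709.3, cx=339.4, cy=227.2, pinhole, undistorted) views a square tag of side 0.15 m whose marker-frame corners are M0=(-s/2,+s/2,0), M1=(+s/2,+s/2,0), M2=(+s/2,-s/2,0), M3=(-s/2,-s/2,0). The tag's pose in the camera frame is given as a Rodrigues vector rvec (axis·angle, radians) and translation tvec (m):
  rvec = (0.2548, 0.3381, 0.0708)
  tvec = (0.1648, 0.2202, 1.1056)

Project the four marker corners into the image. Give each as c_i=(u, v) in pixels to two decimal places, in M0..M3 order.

Intrinsics K: fx=741.6, fy=709.3, cx=339.4, cy=227.2
Marker side s = 0.15 m; corners in marker frame (Z=0):
  M0 = (-0.0750, +0.0750, 0)
  M1 = (+0.0750, +0.0750, 0)
  M2 = (+0.0750, -0.0750, 0)
  M3 = (-0.0750, -0.0750, 0)
rvec = (0.2548, 0.3381, 0.0708), |rvec| = θ = 0.42924 rad = 24.594°
Rodrigues: sinθ=0.41618, 1−cosθ=0.09072; R = I + sinθ·[k]× + (1−cosθ)·[k]×²:
    [+0.94125 -0.02623 +0.33670]
    [+0.11106 +0.96557 -0.23526]
    [-0.31893 +0.25883 +0.91175]
t = (0.1648, 0.2202, 1.1056) m
M0: Pc = R·M0+t = (+0.09224, +0.28429, +1.14893); u = 741.6·(+0.09224)/1.14893 + 339.4 = 398.9375, v = 709.3·(+0.28429)/1.14893 + 227.2 = 402.7067
M1: Pc = R·M1+t = (+0.23343, +0.30095, +1.10109); u = 741.6·(+0.23343)/1.10109 + 339.4 = 496.6157, v = 709.3·(+0.30095)/1.10109 + 227.2 = 421.0636
M2: Pc = R·M2+t = (+0.23736, +0.15611, +1.06227); u = 741.6·(+0.23736)/1.06227 + 339.4 = 505.1085, v = 709.3·(+0.15611)/1.06227 + 227.2 = 331.4397
M3: Pc = R·M3+t = (+0.09617, +0.13945, +1.11011); u = 741.6·(+0.09617)/1.11011 + 339.4 = 403.6481, v = 709.3·(+0.13945)/1.11011 + 227.2 = 316.3030

c0=(398.94, 402.71) c1=(496.62, 421.06) c2=(505.11, 331.44) c3=(403.65, 316.30)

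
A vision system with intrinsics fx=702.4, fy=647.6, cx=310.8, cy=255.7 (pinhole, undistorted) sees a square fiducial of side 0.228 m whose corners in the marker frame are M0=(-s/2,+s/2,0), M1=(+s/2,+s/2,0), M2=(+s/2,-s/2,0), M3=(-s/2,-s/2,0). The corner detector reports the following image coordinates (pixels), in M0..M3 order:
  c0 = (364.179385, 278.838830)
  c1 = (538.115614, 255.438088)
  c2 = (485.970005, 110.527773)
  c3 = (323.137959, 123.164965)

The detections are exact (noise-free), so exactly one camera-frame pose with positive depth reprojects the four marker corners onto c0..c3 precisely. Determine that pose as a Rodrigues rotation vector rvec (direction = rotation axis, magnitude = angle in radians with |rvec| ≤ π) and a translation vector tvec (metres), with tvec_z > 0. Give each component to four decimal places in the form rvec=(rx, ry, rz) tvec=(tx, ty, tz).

Intrinsics K: fx=702.4, fy=647.6, cx=310.8, cy=255.7
Marker side s = 0.228 m; corners in marker frame (Z=0):
  M0 = (-0.1140, +0.1140, 0)
  M1 = (+0.1140, +0.1140, 0)
  M2 = (+0.1140, -0.1140, 0)
  M3 = (-0.1140, -0.1140, 0)
Detected image corners:
  c0 = (364.179385, 278.838830) px
  c1 = (538.115614, 255.438088) px
  c2 = (485.970005, 110.527773) px
  c3 = (323.137959, 123.164965) px
Planar DLT: solve 8×8 A·h = b for H (H[2,2]=1):
  H  [+853.23363 +49.33889 +429.47969]
  H  [-26.12421 +588.54855 +188.59573]
  H  [+0.27046 -0.36407 +1.00000]
B = K⁻¹H; ‖b₁‖=1.137526, ‖b₂‖=1.137526; λ = 2/(‖b₁‖+‖b₂‖) = 0.879101, sign → tz>0 ⇒ λ=+0.879101
r₁ = λ·B[:,0] = (+0.96267,-0.12934,+0.23776); r₂ = λ·B[:,1] = (+0.20337,+0.92531,-0.32006)
r₃ = r₁×r₂ = (-0.17861,+0.35647,+0.91708); SVD([r₁ r₂ r₃]) → R = UVᵀ:
  R  [+0.96267 +0.20337 -0.17861]
  R  [-0.12934 +0.92531 +0.35647]
  R  [+0.23776 -0.32006 +0.91708]
t = (+0.14854, -0.09109, +0.87910) m
tr R = 2.805063; θ = arccos((tr R − 1)/2) = 0.445184 rad = 25.507°
axis k = ((R−Rᵀ)₃₂, (R−Rᵀ)₁₃, (R−Rᵀ)₂₁) / (2 sinθ) = (-0.785516, -0.483452, -0.386315)
rvec = θ·k = (-0.349699, -0.215225, -0.171981)

rvec=(-0.3497, -0.2152, -0.1720) tvec=(0.1485, -0.0911, 0.8791)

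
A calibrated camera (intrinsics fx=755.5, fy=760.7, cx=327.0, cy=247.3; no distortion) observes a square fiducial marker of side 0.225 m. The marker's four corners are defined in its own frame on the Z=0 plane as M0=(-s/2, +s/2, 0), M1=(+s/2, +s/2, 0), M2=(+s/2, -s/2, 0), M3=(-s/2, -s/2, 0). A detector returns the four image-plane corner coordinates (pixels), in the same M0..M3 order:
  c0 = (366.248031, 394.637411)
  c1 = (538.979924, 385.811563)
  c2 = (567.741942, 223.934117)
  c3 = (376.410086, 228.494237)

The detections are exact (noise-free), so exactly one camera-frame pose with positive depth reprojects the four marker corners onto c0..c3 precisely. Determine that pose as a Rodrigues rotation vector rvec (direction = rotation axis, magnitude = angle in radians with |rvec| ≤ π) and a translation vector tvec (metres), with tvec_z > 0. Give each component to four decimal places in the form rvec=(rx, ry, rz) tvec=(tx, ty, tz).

rvec=(0.4410, -0.1265, 0.0011) tvec=(0.1638, 0.0779, 0.9085)

Intrinsics K: fx=755.5, fy=760.7, cx=327.0, cy=247.3
Marker side s = 0.225 m; corners in marker frame (Z=0):
  M0 = (-0.1125, +0.1125, 0)
  M1 = (+0.1125, +0.1125, 0)
  M2 = (+0.1125, -0.1125, 0)
  M3 = (-0.1125, -0.1125, 0)
Detected image corners:
  c0 = (366.248031, 394.637411) px
  c1 = (538.979924, 385.811563) px
  c2 = (567.741942, 223.934117) px
  c3 = (376.410086, 228.494237) px
Planar DLT: solve 8×8 A·h = b for H (H[2,2]=1):
  H  [+869.13679 +129.50053 +463.21146]
  H  [+11.27559 +873.20264 +312.49112]
  H  [+0.13472 +0.46854 +1.00000]
B = K⁻¹H; ‖b₁‖=1.100763, ‖b₂‖=1.100763; λ = 2/(‖b₁‖+‖b₂‖) = 0.908461, sign → tz>0 ⇒ λ=+0.908461
r₁ = λ·B[:,0] = (+0.99213,-0.02632,+0.12238); r₂ = λ·B[:,1] = (-0.02851,+0.90444,+0.42565)
r₃ = r₁×r₂ = (-0.12189,-0.42579,+0.89658); SVD([r₁ r₂ r₃]) → R = UVᵀ:
  R  [+0.99213 -0.02851 -0.12189]
  R  [-0.02632 +0.90444 -0.42579]
  R  [+0.12238 +0.42565 +0.89658]
t = (+0.16379, +0.07785, +0.90846) m
tr R = 2.793150; θ = arccos((tr R − 1)/2) = 0.458821 rad = 26.289°
axis k = ((R−Rᵀ)₃₂, (R−Rᵀ)₁₃, (R−Rᵀ)₂₁) / (2 sinθ) = (+0.961220, -0.275773, +0.002473)
rvec = θ·k = (+0.441028, -0.126531, +0.001135)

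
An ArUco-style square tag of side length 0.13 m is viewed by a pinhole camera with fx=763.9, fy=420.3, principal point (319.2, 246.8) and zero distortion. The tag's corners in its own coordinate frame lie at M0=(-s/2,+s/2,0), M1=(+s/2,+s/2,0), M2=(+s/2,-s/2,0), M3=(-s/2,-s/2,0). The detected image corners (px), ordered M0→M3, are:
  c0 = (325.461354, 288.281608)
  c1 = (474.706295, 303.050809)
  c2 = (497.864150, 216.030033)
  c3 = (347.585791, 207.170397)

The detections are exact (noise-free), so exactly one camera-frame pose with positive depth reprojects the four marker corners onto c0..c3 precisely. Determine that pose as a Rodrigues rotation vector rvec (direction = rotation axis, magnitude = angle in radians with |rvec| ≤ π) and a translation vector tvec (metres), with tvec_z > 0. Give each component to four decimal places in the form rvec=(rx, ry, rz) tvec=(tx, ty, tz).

rvec=(-0.0442, 0.3508, 0.1446) tvec=(0.0755, 0.0100, 0.6436)

Intrinsics K: fx=763.9, fy=420.3, cx=319.2, cy=246.8
Marker side s = 0.13 m; corners in marker frame (Z=0):
  M0 = (-0.0650, +0.0650, 0)
  M1 = (+0.0650, +0.0650, 0)
  M2 = (+0.0650, -0.0650, 0)
  M3 = (-0.0650, -0.0650, 0)
Detected image corners:
  c0 = (325.461354, 288.281608) px
  c1 = (474.706295, 303.050809) px
  c2 = (497.864150, 216.030033) px
  c3 = (347.585791, 207.170397) px
Planar DLT: solve 8×8 A·h = b for H (H[2,2]=1):
  H  [+931.17859 -185.57364 +408.81232]
  H  [-45.31132 +638.74800 +253.35040]
  H  [-0.53680 -0.02807 +1.00000]
B = K⁻¹H; ‖b₁‖=1.553782, ‖b₂‖=1.553782; λ = 2/(‖b₁‖+‖b₂‖) = 0.643591, sign → tz>0 ⇒ λ=+0.643591
r₁ = λ·B[:,0] = (+0.92888,+0.13348,-0.34548); r₂ = λ·B[:,1] = (-0.14880,+0.98870,-0.01807)
r₃ = r₁×r₂ = (+0.33916,+0.06819,+0.93825); SVD([r₁ r₂ r₃]) → R = UVᵀ:
  R  [+0.92888 -0.14880 +0.33916]
  R  [+0.13348 +0.98870 +0.06819]
  R  [-0.34548 -0.01807 +0.93825]
t = (+0.07550, +0.01003, +0.64359) m
tr R = 2.855840; θ = arccos((tr R − 1)/2) = 0.382002 rad = 21.887°
axis k = ((R−Rᵀ)₃₂, (R−Rᵀ)₁₃, (R−Rᵀ)₂₁) / (2 sinθ) = (-0.115695, +0.918295, +0.378614)
rvec = θ·k = (-0.044196, +0.350791, +0.144631)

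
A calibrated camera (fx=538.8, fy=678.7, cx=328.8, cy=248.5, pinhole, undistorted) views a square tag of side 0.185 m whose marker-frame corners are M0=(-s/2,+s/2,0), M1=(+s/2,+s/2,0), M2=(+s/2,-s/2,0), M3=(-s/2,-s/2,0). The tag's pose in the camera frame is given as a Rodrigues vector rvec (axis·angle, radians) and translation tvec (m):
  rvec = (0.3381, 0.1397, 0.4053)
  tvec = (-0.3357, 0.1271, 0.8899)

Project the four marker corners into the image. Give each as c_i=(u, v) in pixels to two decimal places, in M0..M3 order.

c0=(65.62, 372.24) c1=(161.17, 429.88) c2=(190.88, 316.21) c3=(87.77, 255.87)

Intrinsics K: fx=538.8, fy=678.7, cx=328.8, cy=248.5
Marker side s = 0.185 m; corners in marker frame (Z=0):
  M0 = (-0.0925, +0.0925, 0)
  M1 = (+0.0925, +0.0925, 0)
  M2 = (+0.0925, -0.0925, 0)
  M3 = (-0.0925, -0.0925, 0)
rvec = (0.3381, 0.1397, 0.4053), |rvec| = θ = 0.54598 rad = 31.282°
Rodrigues: sinθ=0.51926, 1−cosθ=0.14538; R = I + sinθ·[k]× + (1−cosθ)·[k]×²:
    [+0.91037 -0.36243 +0.19969]
    [+0.40850 +0.86414 -0.29394]
    [-0.06603 +0.34916 +0.93473]
t = (-0.3357, 0.1271, 0.8899) m
M0: Pc = R·M0+t = (-0.45343, +0.16925, +0.92831); u = 538.8·(-0.45343)/0.92831 + 328.8 = 65.6216, v = 678.7·(+0.16925)/0.92831 + 248.5 = 372.2391
M1: Pc = R·M1+t = (-0.28502, +0.24482, +0.91609); u = 538.8·(-0.28502)/0.91609 + 328.8 = 161.1677, v = 678.7·(+0.24482)/0.91609 + 248.5 = 429.8778
M2: Pc = R·M2+t = (-0.21797, +0.08495, +0.85149); u = 538.8·(-0.21797)/0.85149 + 328.8 = 190.8773, v = 678.7·(+0.08495)/0.85149 + 248.5 = 316.2137
M3: Pc = R·M3+t = (-0.38638, +0.00938, +0.86371); u = 538.8·(-0.38638)/0.86371 + 328.8 = 87.7654, v = 678.7·(+0.00938)/0.86371 + 248.5 = 255.8719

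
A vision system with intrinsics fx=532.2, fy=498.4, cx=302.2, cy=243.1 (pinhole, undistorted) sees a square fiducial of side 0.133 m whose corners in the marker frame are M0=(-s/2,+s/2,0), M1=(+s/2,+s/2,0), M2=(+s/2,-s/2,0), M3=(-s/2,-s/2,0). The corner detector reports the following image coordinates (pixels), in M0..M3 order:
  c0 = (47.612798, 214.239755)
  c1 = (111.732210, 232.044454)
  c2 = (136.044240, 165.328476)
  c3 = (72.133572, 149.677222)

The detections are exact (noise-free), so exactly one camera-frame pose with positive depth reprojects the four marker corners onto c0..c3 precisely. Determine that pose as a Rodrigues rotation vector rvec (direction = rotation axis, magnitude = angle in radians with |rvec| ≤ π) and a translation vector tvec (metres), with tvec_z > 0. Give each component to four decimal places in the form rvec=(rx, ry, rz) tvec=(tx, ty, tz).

rvec=(-0.1327, 0.1943, 0.2809) tvec=(-0.3765, -0.1014, 0.9509)

Intrinsics K: fx=532.2, fy=498.4, cx=302.2, cy=243.1
Marker side s = 0.133 m; corners in marker frame (Z=0):
  M0 = (-0.0665, +0.0665, 0)
  M1 = (+0.0665, +0.0665, 0)
  M2 = (+0.0665, -0.0665, 0)
  M3 = (-0.0665, -0.0665, 0)
Detected image corners:
  c0 = (47.612798, 214.239755) px
  c1 = (111.732210, 232.044454) px
  c2 = (136.044240, 165.328476) px
  c3 = (72.133572, 149.677222) px
Planar DLT: solve 8×8 A·h = b for H (H[2,2]=1):
  H  [+461.17723 -193.52526 +91.50206]
  H  [+84.01194 +472.83734 +189.96468]
  H  [-0.21912 -0.10810 +1.00000]
B = K⁻¹H; ‖b₁‖=1.051624, ‖b₂‖=1.051624; λ = 2/(‖b₁‖+‖b₂‖) = 0.950910, sign → tz>0 ⇒ λ=+0.950910
r₁ = λ·B[:,0] = (+0.94233,+0.26192,-0.20837); r₂ = λ·B[:,1] = (-0.28742,+0.95227,-0.10279)
r₃ = r₁×r₂ = (+0.17150,+0.15675,+0.97263); SVD([r₁ r₂ r₃]) → R = UVᵀ:
  R  [+0.94233 -0.28742 +0.17150]
  R  [+0.26192 +0.95227 +0.15675]
  R  [-0.20837 -0.10279 +0.97263]
t = (-0.37647, -0.10138, +0.95091) m
tr R = 2.867236; θ = arccos((tr R − 1)/2) = 0.366414 rad = 20.994°
axis k = ((R−Rᵀ)₃₂, (R−Rᵀ)₁₃, (R−Rᵀ)₂₁) / (2 sinθ) = (-0.362209, +0.530140, +0.766652)
rvec = θ·k = (-0.132718, +0.194251, +0.280912)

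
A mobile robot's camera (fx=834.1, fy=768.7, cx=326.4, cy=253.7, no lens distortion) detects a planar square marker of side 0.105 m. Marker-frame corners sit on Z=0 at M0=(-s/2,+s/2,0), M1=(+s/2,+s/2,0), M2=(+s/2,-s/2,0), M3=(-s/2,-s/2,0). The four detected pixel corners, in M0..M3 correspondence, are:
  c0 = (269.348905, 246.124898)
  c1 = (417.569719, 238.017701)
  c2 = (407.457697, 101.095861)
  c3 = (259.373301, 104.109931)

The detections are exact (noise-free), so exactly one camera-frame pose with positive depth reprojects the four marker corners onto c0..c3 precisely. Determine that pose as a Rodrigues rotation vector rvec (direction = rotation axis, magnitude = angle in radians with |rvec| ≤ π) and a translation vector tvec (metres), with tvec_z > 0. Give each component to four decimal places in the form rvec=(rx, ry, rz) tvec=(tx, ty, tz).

rvec=(-0.0252, -0.2004, -0.0638) tvec=(0.0092, -0.0611, 0.5764)

Intrinsics K: fx=834.1, fy=768.7, cx=326.4, cy=253.7
Marker side s = 0.105 m; corners in marker frame (Z=0):
  M0 = (-0.0525, +0.0525, 0)
  M1 = (+0.0525, +0.0525, 0)
  M2 = (+0.0525, -0.0525, 0)
  M3 = (-0.0525, -0.0525, 0)
Detected image corners:
  c0 = (269.348905, 246.124898) px
  c1 = (417.569719, 238.017701) px
  c2 = (407.457697, 101.095861) px
  c3 = (259.373301, 104.109931) px
Planar DLT: solve 8×8 A·h = b for H (H[2,2]=1):
  H  [+1528.24655 +84.74907 +339.77646]
  H  [+6.79843 +1322.26965 +172.16841]
  H  [+0.34651 -0.03226 +1.00000]
B = K⁻¹H; ‖b₁‖=1.734850, ‖b₂‖=1.734850; λ = 2/(‖b₁‖+‖b₂‖) = 0.576419, sign → tz>0 ⇒ λ=+0.576419
r₁ = λ·B[:,0] = (+0.97796,-0.06082,+0.19973); r₂ = λ·B[:,1] = (+0.06584,+0.99766,-0.01860)
r₃ = r₁×r₂ = (-0.19813,+0.03134,+0.97967); SVD([r₁ r₂ r₃]) → R = UVᵀ:
  R  [+0.97796 +0.06584 -0.19813]
  R  [-0.06082 +0.99766 +0.03134]
  R  [+0.19973 -0.01860 +0.97967]
t = (+0.00924, -0.06114, +0.57642) m
tr R = 2.955292; θ = arccos((tr R − 1)/2) = 0.211839 rad = 12.137°
axis k = ((R−Rᵀ)₃₂, (R−Rᵀ)₁₃, (R−Rᵀ)₂₁) / (2 sinθ) = (-0.118740, -0.946135, -0.301214)
rvec = θ·k = (-0.025154, -0.200429, -0.063809)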